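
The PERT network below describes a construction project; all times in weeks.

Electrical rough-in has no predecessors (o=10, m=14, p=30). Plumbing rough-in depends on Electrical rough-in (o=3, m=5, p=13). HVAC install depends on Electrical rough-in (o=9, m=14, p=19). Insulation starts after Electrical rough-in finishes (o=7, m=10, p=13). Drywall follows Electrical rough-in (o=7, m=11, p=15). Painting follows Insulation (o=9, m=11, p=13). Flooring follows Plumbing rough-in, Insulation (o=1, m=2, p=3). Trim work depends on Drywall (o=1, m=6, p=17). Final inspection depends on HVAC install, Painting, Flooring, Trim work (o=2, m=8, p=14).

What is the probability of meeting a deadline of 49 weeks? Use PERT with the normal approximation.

0.837

te_Electrical rough-in = (10 + 4·14 + 30)/6 = 96/6 = 16; σ²_Electrical rough-in = ((30−10)/6)² = 11.111
te_Plumbing rough-in = (3 + 4·5 + 13)/6 = 36/6 = 6; σ²_Plumbing rough-in = ((13−3)/6)² = 2.778
te_HVAC install = (9 + 4·14 + 19)/6 = 84/6 = 14; σ²_HVAC install = ((19−9)/6)² = 2.778
te_Insulation = (7 + 4·10 + 13)/6 = 60/6 = 10; σ²_Insulation = ((13−7)/6)² = 1.000
te_Drywall = (7 + 4·11 + 15)/6 = 66/6 = 11; σ²_Drywall = ((15−7)/6)² = 1.778
te_Painting = (9 + 4·11 + 13)/6 = 66/6 = 11; σ²_Painting = ((13−9)/6)² = 0.444
te_Flooring = (1 + 4·2 + 3)/6 = 12/6 = 2; σ²_Flooring = ((3−1)/6)² = 0.111
te_Trim work = (1 + 4·6 + 17)/6 = 42/6 = 7; σ²_Trim work = ((17−1)/6)² = 7.111
te_Final inspection = (2 + 4·8 + 14)/6 = 48/6 = 8; σ²_Final inspection = ((14−2)/6)² = 4.000

Forward pass:
ES_Electrical rough-in = 0; EF_Electrical rough-in = 16
ES_Plumbing rough-in = 16; EF_Plumbing rough-in = 16+6 = 22
ES_HVAC install = 16; EF_HVAC install = 16+14 = 30
ES_Insulation = 16; EF_Insulation = 16+10 = 26
ES_Drywall = 16; EF_Drywall = 16+11 = 27
ES_Painting = 26; EF_Painting = 26+11 = 37
ES_Flooring = max(EF_Plumbing rough-in=22, EF_Insulation=26) = 26; EF_Flooring = 26+2 = 28
ES_Trim work = 27; EF_Trim work = 27+7 = 34
ES_Final inspection = max(EF_HVAC install=30, EF_Painting=37, EF_Flooring=28, EF_Trim work=34) = 37; EF_Final inspection = 37+8 = 45
Expected project duration μ = 45 weeks. Critical path: Electrical rough-in → Insulation → Painting → Final inspection.

Variance along critical path = 11.111 + 1.000 + 0.444 + 4.000 = 16.556; σ = √16.556 = 4.069 weeks.
Z = (49 − 45) / 4.069 = 0.983
P(T ≤ 49) = Φ(0.983) ≈ 0.837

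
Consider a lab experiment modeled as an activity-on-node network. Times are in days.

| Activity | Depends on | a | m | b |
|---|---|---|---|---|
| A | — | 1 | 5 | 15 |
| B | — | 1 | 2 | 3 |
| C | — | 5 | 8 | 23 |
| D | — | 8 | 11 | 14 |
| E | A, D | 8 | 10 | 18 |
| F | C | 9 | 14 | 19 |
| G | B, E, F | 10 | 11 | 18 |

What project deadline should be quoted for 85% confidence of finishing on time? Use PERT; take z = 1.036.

te_A = (1 + 4·5 + 15)/6 = 36/6 = 6; σ²_A = ((15−1)/6)² = 5.444
te_B = (1 + 4·2 + 3)/6 = 12/6 = 2; σ²_B = ((3−1)/6)² = 0.111
te_C = (5 + 4·8 + 23)/6 = 60/6 = 10; σ²_C = ((23−5)/6)² = 9.000
te_D = (8 + 4·11 + 14)/6 = 66/6 = 11; σ²_D = ((14−8)/6)² = 1.000
te_E = (8 + 4·10 + 18)/6 = 66/6 = 11; σ²_E = ((18−8)/6)² = 2.778
te_F = (9 + 4·14 + 19)/6 = 84/6 = 14; σ²_F = ((19−9)/6)² = 2.778
te_G = (10 + 4·11 + 18)/6 = 72/6 = 12; σ²_G = ((18−10)/6)² = 1.778

Forward pass:
ES_A = 0; EF_A = 6
ES_B = 0; EF_B = 2
ES_C = 0; EF_C = 10
ES_D = 0; EF_D = 11
ES_E = max(EF_A=6, EF_D=11) = 11; EF_E = 11+11 = 22
ES_F = 10; EF_F = 10+14 = 24
ES_G = max(EF_B=2, EF_E=22, EF_F=24) = 24; EF_G = 24+12 = 36
Expected project duration μ = 36 days. Critical path: C → F → G.

Variance along critical path = 9.000 + 2.778 + 1.778 = 13.556; σ = 3.682 days.
D = μ + z·σ = 36 + 1.036·3.682 = 39.8 days

39.8 days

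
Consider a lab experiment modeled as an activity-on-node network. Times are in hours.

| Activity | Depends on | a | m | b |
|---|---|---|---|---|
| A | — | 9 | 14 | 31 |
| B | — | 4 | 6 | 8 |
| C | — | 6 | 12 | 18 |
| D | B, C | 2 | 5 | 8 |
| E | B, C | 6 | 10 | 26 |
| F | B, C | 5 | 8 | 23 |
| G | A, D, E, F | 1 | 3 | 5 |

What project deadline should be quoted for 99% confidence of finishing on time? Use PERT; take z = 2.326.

36.2 hours

te_A = (9 + 4·14 + 31)/6 = 96/6 = 16; σ²_A = ((31−9)/6)² = 13.444
te_B = (4 + 4·6 + 8)/6 = 36/6 = 6; σ²_B = ((8−4)/6)² = 0.444
te_C = (6 + 4·12 + 18)/6 = 72/6 = 12; σ²_C = ((18−6)/6)² = 4.000
te_D = (2 + 4·5 + 8)/6 = 30/6 = 5; σ²_D = ((8−2)/6)² = 1.000
te_E = (6 + 4·10 + 26)/6 = 72/6 = 12; σ²_E = ((26−6)/6)² = 11.111
te_F = (5 + 4·8 + 23)/6 = 60/6 = 10; σ²_F = ((23−5)/6)² = 9.000
te_G = (1 + 4·3 + 5)/6 = 18/6 = 3; σ²_G = ((5−1)/6)² = 0.444

Forward pass:
ES_A = 0; EF_A = 16
ES_B = 0; EF_B = 6
ES_C = 0; EF_C = 12
ES_D = max(EF_B=6, EF_C=12) = 12; EF_D = 12+5 = 17
ES_E = max(EF_B=6, EF_C=12) = 12; EF_E = 12+12 = 24
ES_F = max(EF_B=6, EF_C=12) = 12; EF_F = 12+10 = 22
ES_G = max(EF_A=16, EF_D=17, EF_E=24, EF_F=22) = 24; EF_G = 24+3 = 27
Expected project duration μ = 27 hours. Critical path: C → E → G.

Variance along critical path = 4.000 + 11.111 + 0.444 = 15.556; σ = 3.944 hours.
D = μ + z·σ = 27 + 2.326·3.944 = 36.2 hours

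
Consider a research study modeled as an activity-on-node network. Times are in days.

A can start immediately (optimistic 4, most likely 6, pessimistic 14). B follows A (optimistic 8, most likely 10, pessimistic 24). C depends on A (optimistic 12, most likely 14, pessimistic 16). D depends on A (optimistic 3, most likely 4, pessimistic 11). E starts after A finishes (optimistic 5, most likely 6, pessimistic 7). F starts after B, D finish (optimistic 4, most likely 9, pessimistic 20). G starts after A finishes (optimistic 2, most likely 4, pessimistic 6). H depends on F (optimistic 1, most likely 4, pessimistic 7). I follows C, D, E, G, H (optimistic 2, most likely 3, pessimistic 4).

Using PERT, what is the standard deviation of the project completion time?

te_A = (4 + 4·6 + 14)/6 = 42/6 = 7; σ²_A = ((14−4)/6)² = 2.778
te_B = (8 + 4·10 + 24)/6 = 72/6 = 12; σ²_B = ((24−8)/6)² = 7.111
te_C = (12 + 4·14 + 16)/6 = 84/6 = 14; σ²_C = ((16−12)/6)² = 0.444
te_D = (3 + 4·4 + 11)/6 = 30/6 = 5; σ²_D = ((11−3)/6)² = 1.778
te_E = (5 + 4·6 + 7)/6 = 36/6 = 6; σ²_E = ((7−5)/6)² = 0.111
te_F = (4 + 4·9 + 20)/6 = 60/6 = 10; σ²_F = ((20−4)/6)² = 7.111
te_G = (2 + 4·4 + 6)/6 = 24/6 = 4; σ²_G = ((6−2)/6)² = 0.444
te_H = (1 + 4·4 + 7)/6 = 24/6 = 4; σ²_H = ((7−1)/6)² = 1.000
te_I = (2 + 4·3 + 4)/6 = 18/6 = 3; σ²_I = ((4−2)/6)² = 0.111

Forward pass:
ES_A = 0; EF_A = 7
ES_B = 7; EF_B = 7+12 = 19
ES_C = 7; EF_C = 7+14 = 21
ES_D = 7; EF_D = 7+5 = 12
ES_E = 7; EF_E = 7+6 = 13
ES_F = max(EF_B=19, EF_D=12) = 19; EF_F = 19+10 = 29
ES_G = 7; EF_G = 7+4 = 11
ES_H = 29; EF_H = 29+4 = 33
ES_I = max(EF_C=21, EF_D=12, EF_E=13, EF_G=11, EF_H=33) = 33; EF_I = 33+3 = 36
Expected project duration μ = 36 days. Critical path: A → B → F → H → I.

Variance along critical path = 2.778 + 7.111 + 7.111 + 1.000 + 0.111 = 18.111
σ = √18.111 = 4.256 days

4.26 days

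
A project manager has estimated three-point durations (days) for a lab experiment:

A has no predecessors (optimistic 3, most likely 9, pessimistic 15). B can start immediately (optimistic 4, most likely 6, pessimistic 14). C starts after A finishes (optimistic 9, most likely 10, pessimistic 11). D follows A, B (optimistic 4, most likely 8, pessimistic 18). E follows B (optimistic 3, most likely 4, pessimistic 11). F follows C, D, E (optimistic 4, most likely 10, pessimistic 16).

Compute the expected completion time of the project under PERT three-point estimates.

te_A = (3 + 4·9 + 15)/6 = 54/6 = 9
te_B = (4 + 4·6 + 14)/6 = 42/6 = 7
te_C = (9 + 4·10 + 11)/6 = 60/6 = 10
te_D = (4 + 4·8 + 18)/6 = 54/6 = 9
te_E = (3 + 4·4 + 11)/6 = 30/6 = 5
te_F = (4 + 4·10 + 16)/6 = 60/6 = 10

Forward pass:
ES_A = 0; EF_A = 9
ES_B = 0; EF_B = 7
ES_C = 9; EF_C = 9+10 = 19
ES_D = max(EF_A=9, EF_B=7) = 9; EF_D = 9+9 = 18
ES_E = 7; EF_E = 7+5 = 12
ES_F = max(EF_C=19, EF_D=18, EF_E=12) = 19; EF_F = 19+10 = 29
Expected project duration μ = 29 days. Critical path: A → C → F.

29 days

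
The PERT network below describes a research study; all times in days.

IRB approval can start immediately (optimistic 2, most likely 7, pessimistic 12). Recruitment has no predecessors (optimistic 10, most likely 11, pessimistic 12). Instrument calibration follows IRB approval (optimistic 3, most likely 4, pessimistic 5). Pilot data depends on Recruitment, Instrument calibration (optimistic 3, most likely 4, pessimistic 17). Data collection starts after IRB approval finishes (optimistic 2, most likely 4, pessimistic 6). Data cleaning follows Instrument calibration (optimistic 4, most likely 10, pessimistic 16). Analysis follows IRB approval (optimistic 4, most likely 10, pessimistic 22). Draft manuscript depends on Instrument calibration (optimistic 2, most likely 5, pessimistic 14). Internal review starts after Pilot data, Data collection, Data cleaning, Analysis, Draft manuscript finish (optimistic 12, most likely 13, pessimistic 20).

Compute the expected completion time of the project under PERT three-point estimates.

35 days

te_IRB approval = (2 + 4·7 + 12)/6 = 42/6 = 7
te_Recruitment = (10 + 4·11 + 12)/6 = 66/6 = 11
te_Instrument calibration = (3 + 4·4 + 5)/6 = 24/6 = 4
te_Pilot data = (3 + 4·4 + 17)/6 = 36/6 = 6
te_Data collection = (2 + 4·4 + 6)/6 = 24/6 = 4
te_Data cleaning = (4 + 4·10 + 16)/6 = 60/6 = 10
te_Analysis = (4 + 4·10 + 22)/6 = 66/6 = 11
te_Draft manuscript = (2 + 4·5 + 14)/6 = 36/6 = 6
te_Internal review = (12 + 4·13 + 20)/6 = 84/6 = 14

Forward pass:
ES_IRB approval = 0; EF_IRB approval = 7
ES_Recruitment = 0; EF_Recruitment = 11
ES_Instrument calibration = 7; EF_Instrument calibration = 7+4 = 11
ES_Pilot data = max(EF_Recruitment=11, EF_Instrument calibration=11) = 11; EF_Pilot data = 11+6 = 17
ES_Data collection = 7; EF_Data collection = 7+4 = 11
ES_Data cleaning = 11; EF_Data cleaning = 11+10 = 21
ES_Analysis = 7; EF_Analysis = 7+11 = 18
ES_Draft manuscript = 11; EF_Draft manuscript = 11+6 = 17
ES_Internal review = max(EF_Pilot data=17, EF_Data collection=11, EF_Data cleaning=21, EF_Analysis=18, EF_Draft manuscript=17) = 21; EF_Internal review = 21+14 = 35
Expected project duration μ = 35 days. Critical path: IRB approval → Instrument calibration → Data cleaning → Internal review.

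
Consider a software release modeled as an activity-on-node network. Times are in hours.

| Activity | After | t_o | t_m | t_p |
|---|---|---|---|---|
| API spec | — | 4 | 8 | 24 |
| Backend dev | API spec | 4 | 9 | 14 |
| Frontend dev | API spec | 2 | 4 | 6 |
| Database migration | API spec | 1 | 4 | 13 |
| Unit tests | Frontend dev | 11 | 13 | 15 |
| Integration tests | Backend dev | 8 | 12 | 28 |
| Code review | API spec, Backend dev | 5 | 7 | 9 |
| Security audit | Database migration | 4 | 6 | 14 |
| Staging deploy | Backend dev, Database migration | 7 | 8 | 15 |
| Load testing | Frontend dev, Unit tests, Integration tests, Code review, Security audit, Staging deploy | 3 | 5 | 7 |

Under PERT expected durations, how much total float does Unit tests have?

6 hours

te_API spec = (4 + 4·8 + 24)/6 = 60/6 = 10
te_Backend dev = (4 + 4·9 + 14)/6 = 54/6 = 9
te_Frontend dev = (2 + 4·4 + 6)/6 = 24/6 = 4
te_Database migration = (1 + 4·4 + 13)/6 = 30/6 = 5
te_Unit tests = (11 + 4·13 + 15)/6 = 78/6 = 13
te_Integration tests = (8 + 4·12 + 28)/6 = 84/6 = 14
te_Code review = (5 + 4·7 + 9)/6 = 42/6 = 7
te_Security audit = (4 + 4·6 + 14)/6 = 42/6 = 7
te_Staging deploy = (7 + 4·8 + 15)/6 = 54/6 = 9
te_Load testing = (3 + 4·5 + 7)/6 = 30/6 = 5

Forward pass:
ES_API spec = 0; EF_API spec = 10
ES_Backend dev = 10; EF_Backend dev = 10+9 = 19
ES_Frontend dev = 10; EF_Frontend dev = 10+4 = 14
ES_Database migration = 10; EF_Database migration = 10+5 = 15
ES_Unit tests = 14; EF_Unit tests = 14+13 = 27
ES_Integration tests = 19; EF_Integration tests = 19+14 = 33
ES_Code review = max(EF_API spec=10, EF_Backend dev=19) = 19; EF_Code review = 19+7 = 26
ES_Security audit = 15; EF_Security audit = 15+7 = 22
ES_Staging deploy = max(EF_Backend dev=19, EF_Database migration=15) = 19; EF_Staging deploy = 19+9 = 28
ES_Load testing = max(EF_Frontend dev=14, EF_Unit tests=27, EF_Integration tests=33, EF_Code review=26, EF_Security audit=22, EF_Staging deploy=28) = 33; EF_Load testing = 33+5 = 38
Expected project duration μ = 38 hours. Critical path: API spec → Backend dev → Integration tests → Load testing.

Backward pass:
LF_Load testing = 38; LS_Load testing = 38−5 = 33
LF_Staging deploy = LS_Load testing = 33; LS_Staging deploy = 33−9 = 24
LF_Security audit = LS_Load testing = 33; LS_Security audit = 33−7 = 26
LF_Code review = LS_Load testing = 33; LS_Code review = 33−7 = 26
LF_Integration tests = LS_Load testing = 33; LS_Integration tests = 33−14 = 19
LF_Unit tests = LS_Load testing = 33; LS_Unit tests = 33−13 = 20
LF_Database migration = min(LS_Security audit=26, LS_Staging deploy=24) = 24; LS_Database migration = 24−5 = 19
LF_Frontend dev = min(LS_Unit tests=20, LS_Load testing=33) = 20; LS_Frontend dev = 20−4 = 16
LF_Backend dev = min(LS_Integration tests=19, LS_Code review=26, LS_Staging deploy=24) = 19; LS_Backend dev = 19−9 = 10
LF_API spec = min(LS_Backend dev=10, LS_Frontend dev=16, LS_Database migration=19, LS_Code review=26) = 10; LS_API spec = 10−10 = 0
Slack_Unit tests = LS_Unit tests − ES_Unit tests = 20 − 14 = 6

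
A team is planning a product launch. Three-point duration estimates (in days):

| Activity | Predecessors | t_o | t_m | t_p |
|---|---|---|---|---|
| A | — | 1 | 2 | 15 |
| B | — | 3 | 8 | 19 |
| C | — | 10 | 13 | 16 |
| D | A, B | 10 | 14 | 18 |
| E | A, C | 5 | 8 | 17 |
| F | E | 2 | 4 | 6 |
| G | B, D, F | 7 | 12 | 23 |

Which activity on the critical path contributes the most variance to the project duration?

G

te_A = (1 + 4·2 + 15)/6 = 24/6 = 4; σ²_A = ((15−1)/6)² = 5.444
te_B = (3 + 4·8 + 19)/6 = 54/6 = 9; σ²_B = ((19−3)/6)² = 7.111
te_C = (10 + 4·13 + 16)/6 = 78/6 = 13; σ²_C = ((16−10)/6)² = 1.000
te_D = (10 + 4·14 + 18)/6 = 84/6 = 14; σ²_D = ((18−10)/6)² = 1.778
te_E = (5 + 4·8 + 17)/6 = 54/6 = 9; σ²_E = ((17−5)/6)² = 4.000
te_F = (2 + 4·4 + 6)/6 = 24/6 = 4; σ²_F = ((6−2)/6)² = 0.444
te_G = (7 + 4·12 + 23)/6 = 78/6 = 13; σ²_G = ((23−7)/6)² = 7.111

Forward pass:
ES_A = 0; EF_A = 4
ES_B = 0; EF_B = 9
ES_C = 0; EF_C = 13
ES_D = max(EF_A=4, EF_B=9) = 9; EF_D = 9+14 = 23
ES_E = max(EF_A=4, EF_C=13) = 13; EF_E = 13+9 = 22
ES_F = 22; EF_F = 22+4 = 26
ES_G = max(EF_B=9, EF_D=23, EF_F=26) = 26; EF_G = 26+13 = 39
Expected project duration μ = 39 days. Critical path: C → E → F → G.

Variances on critical path: σ²_C=1.000, σ²_E=4.000, σ²_F=0.444, σ²_G=7.111.
Largest is σ²_G = 7.111.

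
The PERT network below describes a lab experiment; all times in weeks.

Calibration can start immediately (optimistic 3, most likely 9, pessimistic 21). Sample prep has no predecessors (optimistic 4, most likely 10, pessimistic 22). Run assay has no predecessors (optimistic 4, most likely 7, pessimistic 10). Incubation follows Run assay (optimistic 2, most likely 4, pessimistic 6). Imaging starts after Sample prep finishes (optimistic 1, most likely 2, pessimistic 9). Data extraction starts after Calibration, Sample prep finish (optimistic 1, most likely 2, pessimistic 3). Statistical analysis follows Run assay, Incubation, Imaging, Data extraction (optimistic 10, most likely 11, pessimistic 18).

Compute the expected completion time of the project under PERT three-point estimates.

26 weeks

te_Calibration = (3 + 4·9 + 21)/6 = 60/6 = 10
te_Sample prep = (4 + 4·10 + 22)/6 = 66/6 = 11
te_Run assay = (4 + 4·7 + 10)/6 = 42/6 = 7
te_Incubation = (2 + 4·4 + 6)/6 = 24/6 = 4
te_Imaging = (1 + 4·2 + 9)/6 = 18/6 = 3
te_Data extraction = (1 + 4·2 + 3)/6 = 12/6 = 2
te_Statistical analysis = (10 + 4·11 + 18)/6 = 72/6 = 12

Forward pass:
ES_Calibration = 0; EF_Calibration = 10
ES_Sample prep = 0; EF_Sample prep = 11
ES_Run assay = 0; EF_Run assay = 7
ES_Incubation = 7; EF_Incubation = 7+4 = 11
ES_Imaging = 11; EF_Imaging = 11+3 = 14
ES_Data extraction = max(EF_Calibration=10, EF_Sample prep=11) = 11; EF_Data extraction = 11+2 = 13
ES_Statistical analysis = max(EF_Run assay=7, EF_Incubation=11, EF_Imaging=14, EF_Data extraction=13) = 14; EF_Statistical analysis = 14+12 = 26
Expected project duration μ = 26 weeks. Critical path: Sample prep → Imaging → Statistical analysis.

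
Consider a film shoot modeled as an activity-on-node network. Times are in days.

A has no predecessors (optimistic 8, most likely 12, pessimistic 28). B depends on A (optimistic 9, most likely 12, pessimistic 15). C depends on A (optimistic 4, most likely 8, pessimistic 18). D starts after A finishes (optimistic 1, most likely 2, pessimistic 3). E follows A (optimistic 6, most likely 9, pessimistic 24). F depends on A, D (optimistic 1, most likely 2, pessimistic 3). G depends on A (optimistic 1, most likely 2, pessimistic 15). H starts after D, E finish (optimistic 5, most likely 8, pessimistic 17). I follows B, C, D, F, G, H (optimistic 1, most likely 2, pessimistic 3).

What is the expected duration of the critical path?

36 days

te_A = (8 + 4·12 + 28)/6 = 84/6 = 14
te_B = (9 + 4·12 + 15)/6 = 72/6 = 12
te_C = (4 + 4·8 + 18)/6 = 54/6 = 9
te_D = (1 + 4·2 + 3)/6 = 12/6 = 2
te_E = (6 + 4·9 + 24)/6 = 66/6 = 11
te_F = (1 + 4·2 + 3)/6 = 12/6 = 2
te_G = (1 + 4·2 + 15)/6 = 24/6 = 4
te_H = (5 + 4·8 + 17)/6 = 54/6 = 9
te_I = (1 + 4·2 + 3)/6 = 12/6 = 2

Forward pass:
ES_A = 0; EF_A = 14
ES_B = 14; EF_B = 14+12 = 26
ES_C = 14; EF_C = 14+9 = 23
ES_D = 14; EF_D = 14+2 = 16
ES_E = 14; EF_E = 14+11 = 25
ES_F = max(EF_A=14, EF_D=16) = 16; EF_F = 16+2 = 18
ES_G = 14; EF_G = 14+4 = 18
ES_H = max(EF_D=16, EF_E=25) = 25; EF_H = 25+9 = 34
ES_I = max(EF_B=26, EF_C=23, EF_D=16, EF_F=18, EF_G=18, EF_H=34) = 34; EF_I = 34+2 = 36
Expected project duration μ = 36 days. Critical path: A → E → H → I.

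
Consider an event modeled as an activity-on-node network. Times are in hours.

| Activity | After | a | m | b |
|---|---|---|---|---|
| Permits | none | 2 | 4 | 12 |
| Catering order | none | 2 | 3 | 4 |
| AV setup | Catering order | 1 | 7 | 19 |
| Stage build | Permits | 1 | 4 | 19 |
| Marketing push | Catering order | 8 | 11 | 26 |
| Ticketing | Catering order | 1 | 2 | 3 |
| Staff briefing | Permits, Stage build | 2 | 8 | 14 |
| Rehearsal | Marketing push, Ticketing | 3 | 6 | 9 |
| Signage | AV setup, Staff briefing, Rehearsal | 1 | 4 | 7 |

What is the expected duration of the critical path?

26 hours

te_Permits = (2 + 4·4 + 12)/6 = 30/6 = 5
te_Catering order = (2 + 4·3 + 4)/6 = 18/6 = 3
te_AV setup = (1 + 4·7 + 19)/6 = 48/6 = 8
te_Stage build = (1 + 4·4 + 19)/6 = 36/6 = 6
te_Marketing push = (8 + 4·11 + 26)/6 = 78/6 = 13
te_Ticketing = (1 + 4·2 + 3)/6 = 12/6 = 2
te_Staff briefing = (2 + 4·8 + 14)/6 = 48/6 = 8
te_Rehearsal = (3 + 4·6 + 9)/6 = 36/6 = 6
te_Signage = (1 + 4·4 + 7)/6 = 24/6 = 4

Forward pass:
ES_Permits = 0; EF_Permits = 5
ES_Catering order = 0; EF_Catering order = 3
ES_AV setup = 3; EF_AV setup = 3+8 = 11
ES_Stage build = 5; EF_Stage build = 5+6 = 11
ES_Marketing push = 3; EF_Marketing push = 3+13 = 16
ES_Ticketing = 3; EF_Ticketing = 3+2 = 5
ES_Staff briefing = max(EF_Permits=5, EF_Stage build=11) = 11; EF_Staff briefing = 11+8 = 19
ES_Rehearsal = max(EF_Marketing push=16, EF_Ticketing=5) = 16; EF_Rehearsal = 16+6 = 22
ES_Signage = max(EF_AV setup=11, EF_Staff briefing=19, EF_Rehearsal=22) = 22; EF_Signage = 22+4 = 26
Expected project duration μ = 26 hours. Critical path: Catering order → Marketing push → Rehearsal → Signage.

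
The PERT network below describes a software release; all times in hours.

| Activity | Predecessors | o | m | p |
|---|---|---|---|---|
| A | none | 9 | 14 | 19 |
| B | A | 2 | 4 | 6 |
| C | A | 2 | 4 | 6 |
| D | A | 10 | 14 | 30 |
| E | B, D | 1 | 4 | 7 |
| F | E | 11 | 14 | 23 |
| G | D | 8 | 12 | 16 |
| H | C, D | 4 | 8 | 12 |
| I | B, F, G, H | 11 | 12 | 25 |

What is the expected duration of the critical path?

63 hours

te_A = (9 + 4·14 + 19)/6 = 84/6 = 14
te_B = (2 + 4·4 + 6)/6 = 24/6 = 4
te_C = (2 + 4·4 + 6)/6 = 24/6 = 4
te_D = (10 + 4·14 + 30)/6 = 96/6 = 16
te_E = (1 + 4·4 + 7)/6 = 24/6 = 4
te_F = (11 + 4·14 + 23)/6 = 90/6 = 15
te_G = (8 + 4·12 + 16)/6 = 72/6 = 12
te_H = (4 + 4·8 + 12)/6 = 48/6 = 8
te_I = (11 + 4·12 + 25)/6 = 84/6 = 14

Forward pass:
ES_A = 0; EF_A = 14
ES_B = 14; EF_B = 14+4 = 18
ES_C = 14; EF_C = 14+4 = 18
ES_D = 14; EF_D = 14+16 = 30
ES_E = max(EF_B=18, EF_D=30) = 30; EF_E = 30+4 = 34
ES_F = 34; EF_F = 34+15 = 49
ES_G = 30; EF_G = 30+12 = 42
ES_H = max(EF_C=18, EF_D=30) = 30; EF_H = 30+8 = 38
ES_I = max(EF_B=18, EF_F=49, EF_G=42, EF_H=38) = 49; EF_I = 49+14 = 63
Expected project duration μ = 63 hours. Critical path: A → D → E → F → I.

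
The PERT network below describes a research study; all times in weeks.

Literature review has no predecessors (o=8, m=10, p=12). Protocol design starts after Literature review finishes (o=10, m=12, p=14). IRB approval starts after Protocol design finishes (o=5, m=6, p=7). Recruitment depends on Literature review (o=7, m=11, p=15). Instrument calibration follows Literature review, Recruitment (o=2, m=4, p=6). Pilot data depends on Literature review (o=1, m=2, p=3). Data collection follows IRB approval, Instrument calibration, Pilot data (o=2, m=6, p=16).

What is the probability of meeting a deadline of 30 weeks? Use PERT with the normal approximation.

0.024

te_Literature review = (8 + 4·10 + 12)/6 = 60/6 = 10; σ²_Literature review = ((12−8)/6)² = 0.444
te_Protocol design = (10 + 4·12 + 14)/6 = 72/6 = 12; σ²_Protocol design = ((14−10)/6)² = 0.444
te_IRB approval = (5 + 4·6 + 7)/6 = 36/6 = 6; σ²_IRB approval = ((7−5)/6)² = 0.111
te_Recruitment = (7 + 4·11 + 15)/6 = 66/6 = 11; σ²_Recruitment = ((15−7)/6)² = 1.778
te_Instrument calibration = (2 + 4·4 + 6)/6 = 24/6 = 4; σ²_Instrument calibration = ((6−2)/6)² = 0.444
te_Pilot data = (1 + 4·2 + 3)/6 = 12/6 = 2; σ²_Pilot data = ((3−1)/6)² = 0.111
te_Data collection = (2 + 4·6 + 16)/6 = 42/6 = 7; σ²_Data collection = ((16−2)/6)² = 5.444

Forward pass:
ES_Literature review = 0; EF_Literature review = 10
ES_Protocol design = 10; EF_Protocol design = 10+12 = 22
ES_IRB approval = 22; EF_IRB approval = 22+6 = 28
ES_Recruitment = 10; EF_Recruitment = 10+11 = 21
ES_Instrument calibration = max(EF_Literature review=10, EF_Recruitment=21) = 21; EF_Instrument calibration = 21+4 = 25
ES_Pilot data = 10; EF_Pilot data = 10+2 = 12
ES_Data collection = max(EF_IRB approval=28, EF_Instrument calibration=25, EF_Pilot data=12) = 28; EF_Data collection = 28+7 = 35
Expected project duration μ = 35 weeks. Critical path: Literature review → Protocol design → IRB approval → Data collection.

Variance along critical path = 0.444 + 0.444 + 0.111 + 5.444 = 6.444; σ = √6.444 = 2.539 weeks.
Z = (30 − 35) / 2.539 = -1.970
P(T ≤ 30) = Φ(-1.970) ≈ 0.024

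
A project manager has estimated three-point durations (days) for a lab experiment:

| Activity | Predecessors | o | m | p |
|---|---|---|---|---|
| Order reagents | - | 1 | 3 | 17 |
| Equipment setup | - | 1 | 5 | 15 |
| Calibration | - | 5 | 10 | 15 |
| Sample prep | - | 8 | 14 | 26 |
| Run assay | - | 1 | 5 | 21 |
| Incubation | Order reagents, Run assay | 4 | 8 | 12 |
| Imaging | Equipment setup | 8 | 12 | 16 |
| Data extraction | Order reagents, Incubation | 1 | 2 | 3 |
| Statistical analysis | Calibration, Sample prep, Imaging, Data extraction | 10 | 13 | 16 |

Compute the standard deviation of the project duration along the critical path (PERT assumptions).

te_Order reagents = (1 + 4·3 + 17)/6 = 30/6 = 5; σ²_Order reagents = ((17−1)/6)² = 7.111
te_Equipment setup = (1 + 4·5 + 15)/6 = 36/6 = 6; σ²_Equipment setup = ((15−1)/6)² = 5.444
te_Calibration = (5 + 4·10 + 15)/6 = 60/6 = 10; σ²_Calibration = ((15−5)/6)² = 2.778
te_Sample prep = (8 + 4·14 + 26)/6 = 90/6 = 15; σ²_Sample prep = ((26−8)/6)² = 9.000
te_Run assay = (1 + 4·5 + 21)/6 = 42/6 = 7; σ²_Run assay = ((21−1)/6)² = 11.111
te_Incubation = (4 + 4·8 + 12)/6 = 48/6 = 8; σ²_Incubation = ((12−4)/6)² = 1.778
te_Imaging = (8 + 4·12 + 16)/6 = 72/6 = 12; σ²_Imaging = ((16−8)/6)² = 1.778
te_Data extraction = (1 + 4·2 + 3)/6 = 12/6 = 2; σ²_Data extraction = ((3−1)/6)² = 0.111
te_Statistical analysis = (10 + 4·13 + 16)/6 = 78/6 = 13; σ²_Statistical analysis = ((16−10)/6)² = 1.000

Forward pass:
ES_Order reagents = 0; EF_Order reagents = 5
ES_Equipment setup = 0; EF_Equipment setup = 6
ES_Calibration = 0; EF_Calibration = 10
ES_Sample prep = 0; EF_Sample prep = 15
ES_Run assay = 0; EF_Run assay = 7
ES_Incubation = max(EF_Order reagents=5, EF_Run assay=7) = 7; EF_Incubation = 7+8 = 15
ES_Imaging = 6; EF_Imaging = 6+12 = 18
ES_Data extraction = max(EF_Order reagents=5, EF_Incubation=15) = 15; EF_Data extraction = 15+2 = 17
ES_Statistical analysis = max(EF_Calibration=10, EF_Sample prep=15, EF_Imaging=18, EF_Data extraction=17) = 18; EF_Statistical analysis = 18+13 = 31
Expected project duration μ = 31 days. Critical path: Equipment setup → Imaging → Statistical analysis.

Variance along critical path = 5.444 + 1.778 + 1.000 = 8.222
σ = √8.222 = 2.867 days

2.87 days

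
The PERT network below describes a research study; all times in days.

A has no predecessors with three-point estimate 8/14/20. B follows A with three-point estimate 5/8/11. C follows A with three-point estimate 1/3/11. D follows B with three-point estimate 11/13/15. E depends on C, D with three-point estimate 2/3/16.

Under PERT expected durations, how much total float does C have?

17 days

te_A = (8 + 4·14 + 20)/6 = 84/6 = 14
te_B = (5 + 4·8 + 11)/6 = 48/6 = 8
te_C = (1 + 4·3 + 11)/6 = 24/6 = 4
te_D = (11 + 4·13 + 15)/6 = 78/6 = 13
te_E = (2 + 4·3 + 16)/6 = 30/6 = 5

Forward pass:
ES_A = 0; EF_A = 14
ES_B = 14; EF_B = 14+8 = 22
ES_C = 14; EF_C = 14+4 = 18
ES_D = 22; EF_D = 22+13 = 35
ES_E = max(EF_C=18, EF_D=35) = 35; EF_E = 35+5 = 40
Expected project duration μ = 40 days. Critical path: A → B → D → E.

Backward pass:
LF_E = 40; LS_E = 40−5 = 35
LF_D = LS_E = 35; LS_D = 35−13 = 22
LF_C = LS_E = 35; LS_C = 35−4 = 31
LF_B = LS_D = 22; LS_B = 22−8 = 14
LF_A = min(LS_B=14, LS_C=31) = 14; LS_A = 14−14 = 0
Slack_C = LS_C − ES_C = 31 − 14 = 17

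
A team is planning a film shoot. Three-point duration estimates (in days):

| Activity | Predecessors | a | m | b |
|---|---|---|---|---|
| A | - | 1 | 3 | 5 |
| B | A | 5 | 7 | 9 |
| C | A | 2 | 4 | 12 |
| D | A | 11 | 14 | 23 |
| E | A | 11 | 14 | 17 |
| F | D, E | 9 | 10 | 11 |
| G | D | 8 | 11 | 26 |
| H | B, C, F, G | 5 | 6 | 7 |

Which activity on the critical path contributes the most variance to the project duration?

G

te_A = (1 + 4·3 + 5)/6 = 18/6 = 3; σ²_A = ((5−1)/6)² = 0.444
te_B = (5 + 4·7 + 9)/6 = 42/6 = 7; σ²_B = ((9−5)/6)² = 0.444
te_C = (2 + 4·4 + 12)/6 = 30/6 = 5; σ²_C = ((12−2)/6)² = 2.778
te_D = (11 + 4·14 + 23)/6 = 90/6 = 15; σ²_D = ((23−11)/6)² = 4.000
te_E = (11 + 4·14 + 17)/6 = 84/6 = 14; σ²_E = ((17−11)/6)² = 1.000
te_F = (9 + 4·10 + 11)/6 = 60/6 = 10; σ²_F = ((11−9)/6)² = 0.111
te_G = (8 + 4·11 + 26)/6 = 78/6 = 13; σ²_G = ((26−8)/6)² = 9.000
te_H = (5 + 4·6 + 7)/6 = 36/6 = 6; σ²_H = ((7−5)/6)² = 0.111

Forward pass:
ES_A = 0; EF_A = 3
ES_B = 3; EF_B = 3+7 = 10
ES_C = 3; EF_C = 3+5 = 8
ES_D = 3; EF_D = 3+15 = 18
ES_E = 3; EF_E = 3+14 = 17
ES_F = max(EF_D=18, EF_E=17) = 18; EF_F = 18+10 = 28
ES_G = 18; EF_G = 18+13 = 31
ES_H = max(EF_B=10, EF_C=8, EF_F=28, EF_G=31) = 31; EF_H = 31+6 = 37
Expected project duration μ = 37 days. Critical path: A → D → G → H.

Variances on critical path: σ²_A=0.444, σ²_D=4.000, σ²_G=9.000, σ²_H=0.111.
Largest is σ²_G = 9.000.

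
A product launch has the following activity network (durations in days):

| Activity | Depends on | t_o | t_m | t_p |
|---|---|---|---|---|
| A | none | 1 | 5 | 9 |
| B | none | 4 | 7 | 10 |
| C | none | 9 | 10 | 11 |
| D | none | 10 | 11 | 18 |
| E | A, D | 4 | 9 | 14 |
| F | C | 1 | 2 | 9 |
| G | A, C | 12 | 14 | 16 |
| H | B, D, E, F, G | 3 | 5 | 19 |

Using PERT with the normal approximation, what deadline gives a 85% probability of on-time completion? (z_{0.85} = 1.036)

33.9 days

te_A = (1 + 4·5 + 9)/6 = 30/6 = 5; σ²_A = ((9−1)/6)² = 1.778
te_B = (4 + 4·7 + 10)/6 = 42/6 = 7; σ²_B = ((10−4)/6)² = 1.000
te_C = (9 + 4·10 + 11)/6 = 60/6 = 10; σ²_C = ((11−9)/6)² = 0.111
te_D = (10 + 4·11 + 18)/6 = 72/6 = 12; σ²_D = ((18−10)/6)² = 1.778
te_E = (4 + 4·9 + 14)/6 = 54/6 = 9; σ²_E = ((14−4)/6)² = 2.778
te_F = (1 + 4·2 + 9)/6 = 18/6 = 3; σ²_F = ((9−1)/6)² = 1.778
te_G = (12 + 4·14 + 16)/6 = 84/6 = 14; σ²_G = ((16−12)/6)² = 0.444
te_H = (3 + 4·5 + 19)/6 = 42/6 = 7; σ²_H = ((19−3)/6)² = 7.111

Forward pass:
ES_A = 0; EF_A = 5
ES_B = 0; EF_B = 7
ES_C = 0; EF_C = 10
ES_D = 0; EF_D = 12
ES_E = max(EF_A=5, EF_D=12) = 12; EF_E = 12+9 = 21
ES_F = 10; EF_F = 10+3 = 13
ES_G = max(EF_A=5, EF_C=10) = 10; EF_G = 10+14 = 24
ES_H = max(EF_B=7, EF_D=12, EF_E=21, EF_F=13, EF_G=24) = 24; EF_H = 24+7 = 31
Expected project duration μ = 31 days. Critical path: C → G → H.

Variance along critical path = 0.111 + 0.444 + 7.111 = 7.667; σ = 2.769 days.
D = μ + z·σ = 31 + 1.036·2.769 = 33.9 days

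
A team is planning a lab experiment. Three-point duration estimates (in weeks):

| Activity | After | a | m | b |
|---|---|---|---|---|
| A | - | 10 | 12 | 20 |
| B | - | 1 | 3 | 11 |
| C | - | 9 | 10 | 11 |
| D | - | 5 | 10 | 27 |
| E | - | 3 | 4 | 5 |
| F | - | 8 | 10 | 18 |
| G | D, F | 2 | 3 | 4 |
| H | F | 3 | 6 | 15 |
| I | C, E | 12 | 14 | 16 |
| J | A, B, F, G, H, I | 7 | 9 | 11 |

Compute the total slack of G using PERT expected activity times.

te_A = (10 + 4·12 + 20)/6 = 78/6 = 13
te_B = (1 + 4·3 + 11)/6 = 24/6 = 4
te_C = (9 + 4·10 + 11)/6 = 60/6 = 10
te_D = (5 + 4·10 + 27)/6 = 72/6 = 12
te_E = (3 + 4·4 + 5)/6 = 24/6 = 4
te_F = (8 + 4·10 + 18)/6 = 66/6 = 11
te_G = (2 + 4·3 + 4)/6 = 18/6 = 3
te_H = (3 + 4·6 + 15)/6 = 42/6 = 7
te_I = (12 + 4·14 + 16)/6 = 84/6 = 14
te_J = (7 + 4·9 + 11)/6 = 54/6 = 9

Forward pass:
ES_A = 0; EF_A = 13
ES_B = 0; EF_B = 4
ES_C = 0; EF_C = 10
ES_D = 0; EF_D = 12
ES_E = 0; EF_E = 4
ES_F = 0; EF_F = 11
ES_G = max(EF_D=12, EF_F=11) = 12; EF_G = 12+3 = 15
ES_H = 11; EF_H = 11+7 = 18
ES_I = max(EF_C=10, EF_E=4) = 10; EF_I = 10+14 = 24
ES_J = max(EF_A=13, EF_B=4, EF_F=11, EF_G=15, EF_H=18, EF_I=24) = 24; EF_J = 24+9 = 33
Expected project duration μ = 33 weeks. Critical path: C → I → J.

Backward pass:
LF_J = 33; LS_J = 33−9 = 24
LF_I = LS_J = 24; LS_I = 24−14 = 10
LF_H = LS_J = 24; LS_H = 24−7 = 17
LF_G = LS_J = 24; LS_G = 24−3 = 21
LF_F = min(LS_G=21, LS_H=17, LS_J=24) = 17; LS_F = 17−11 = 6
LF_E = LS_I = 10; LS_E = 10−4 = 6
LF_D = LS_G = 21; LS_D = 21−12 = 9
LF_C = LS_I = 10; LS_C = 10−10 = 0
LF_B = LS_J = 24; LS_B = 24−4 = 20
LF_A = LS_J = 24; LS_A = 24−13 = 11
Slack_G = LS_G − ES_G = 21 − 12 = 9

9 weeks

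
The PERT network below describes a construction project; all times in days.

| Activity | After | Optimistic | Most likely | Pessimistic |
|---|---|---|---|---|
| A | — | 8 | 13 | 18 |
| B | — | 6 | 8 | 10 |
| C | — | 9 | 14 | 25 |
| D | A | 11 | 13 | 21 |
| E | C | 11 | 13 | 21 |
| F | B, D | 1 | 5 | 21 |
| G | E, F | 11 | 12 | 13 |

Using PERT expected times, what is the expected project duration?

46 days

te_A = (8 + 4·13 + 18)/6 = 78/6 = 13
te_B = (6 + 4·8 + 10)/6 = 48/6 = 8
te_C = (9 + 4·14 + 25)/6 = 90/6 = 15
te_D = (11 + 4·13 + 21)/6 = 84/6 = 14
te_E = (11 + 4·13 + 21)/6 = 84/6 = 14
te_F = (1 + 4·5 + 21)/6 = 42/6 = 7
te_G = (11 + 4·12 + 13)/6 = 72/6 = 12

Forward pass:
ES_A = 0; EF_A = 13
ES_B = 0; EF_B = 8
ES_C = 0; EF_C = 15
ES_D = 13; EF_D = 13+14 = 27
ES_E = 15; EF_E = 15+14 = 29
ES_F = max(EF_B=8, EF_D=27) = 27; EF_F = 27+7 = 34
ES_G = max(EF_E=29, EF_F=34) = 34; EF_G = 34+12 = 46
Expected project duration μ = 46 days. Critical path: A → D → F → G.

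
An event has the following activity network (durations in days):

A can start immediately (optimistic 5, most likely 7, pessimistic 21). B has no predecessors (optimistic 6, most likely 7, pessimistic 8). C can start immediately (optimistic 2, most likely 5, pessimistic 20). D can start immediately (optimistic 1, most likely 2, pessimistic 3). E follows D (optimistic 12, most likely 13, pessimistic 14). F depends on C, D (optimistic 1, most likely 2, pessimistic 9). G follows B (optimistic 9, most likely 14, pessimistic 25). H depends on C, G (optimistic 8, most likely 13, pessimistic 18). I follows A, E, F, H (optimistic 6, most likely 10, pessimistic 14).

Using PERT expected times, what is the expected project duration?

45 days

te_A = (5 + 4·7 + 21)/6 = 54/6 = 9
te_B = (6 + 4·7 + 8)/6 = 42/6 = 7
te_C = (2 + 4·5 + 20)/6 = 42/6 = 7
te_D = (1 + 4·2 + 3)/6 = 12/6 = 2
te_E = (12 + 4·13 + 14)/6 = 78/6 = 13
te_F = (1 + 4·2 + 9)/6 = 18/6 = 3
te_G = (9 + 4·14 + 25)/6 = 90/6 = 15
te_H = (8 + 4·13 + 18)/6 = 78/6 = 13
te_I = (6 + 4·10 + 14)/6 = 60/6 = 10

Forward pass:
ES_A = 0; EF_A = 9
ES_B = 0; EF_B = 7
ES_C = 0; EF_C = 7
ES_D = 0; EF_D = 2
ES_E = 2; EF_E = 2+13 = 15
ES_F = max(EF_C=7, EF_D=2) = 7; EF_F = 7+3 = 10
ES_G = 7; EF_G = 7+15 = 22
ES_H = max(EF_C=7, EF_G=22) = 22; EF_H = 22+13 = 35
ES_I = max(EF_A=9, EF_E=15, EF_F=10, EF_H=35) = 35; EF_I = 35+10 = 45
Expected project duration μ = 45 days. Critical path: B → G → H → I.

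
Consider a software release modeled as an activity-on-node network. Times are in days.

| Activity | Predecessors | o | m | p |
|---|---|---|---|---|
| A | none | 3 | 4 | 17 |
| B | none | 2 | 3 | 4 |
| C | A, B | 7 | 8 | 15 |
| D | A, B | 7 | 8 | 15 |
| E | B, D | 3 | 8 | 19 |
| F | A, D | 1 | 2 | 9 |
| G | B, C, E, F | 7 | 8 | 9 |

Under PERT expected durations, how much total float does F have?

te_A = (3 + 4·4 + 17)/6 = 36/6 = 6
te_B = (2 + 4·3 + 4)/6 = 18/6 = 3
te_C = (7 + 4·8 + 15)/6 = 54/6 = 9
te_D = (7 + 4·8 + 15)/6 = 54/6 = 9
te_E = (3 + 4·8 + 19)/6 = 54/6 = 9
te_F = (1 + 4·2 + 9)/6 = 18/6 = 3
te_G = (7 + 4·8 + 9)/6 = 48/6 = 8

Forward pass:
ES_A = 0; EF_A = 6
ES_B = 0; EF_B = 3
ES_C = max(EF_A=6, EF_B=3) = 6; EF_C = 6+9 = 15
ES_D = max(EF_A=6, EF_B=3) = 6; EF_D = 6+9 = 15
ES_E = max(EF_B=3, EF_D=15) = 15; EF_E = 15+9 = 24
ES_F = max(EF_A=6, EF_D=15) = 15; EF_F = 15+3 = 18
ES_G = max(EF_B=3, EF_C=15, EF_E=24, EF_F=18) = 24; EF_G = 24+8 = 32
Expected project duration μ = 32 days. Critical path: A → D → E → G.

Backward pass:
LF_G = 32; LS_G = 32−8 = 24
LF_F = LS_G = 24; LS_F = 24−3 = 21
LF_E = LS_G = 24; LS_E = 24−9 = 15
LF_D = min(LS_E=15, LS_F=21) = 15; LS_D = 15−9 = 6
LF_C = LS_G = 24; LS_C = 24−9 = 15
LF_B = min(LS_C=15, LS_D=6, LS_E=15, LS_G=24) = 6; LS_B = 6−3 = 3
LF_A = min(LS_C=15, LS_D=6, LS_F=21) = 6; LS_A = 6−6 = 0
Slack_F = LS_F − ES_F = 21 − 15 = 6

6 days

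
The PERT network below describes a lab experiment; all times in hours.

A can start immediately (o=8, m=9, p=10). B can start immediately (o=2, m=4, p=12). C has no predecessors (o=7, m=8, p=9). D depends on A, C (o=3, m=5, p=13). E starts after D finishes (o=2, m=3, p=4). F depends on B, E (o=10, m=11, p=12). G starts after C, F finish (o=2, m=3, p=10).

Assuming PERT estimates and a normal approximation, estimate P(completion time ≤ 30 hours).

te_A = (8 + 4·9 + 10)/6 = 54/6 = 9; σ²_A = ((10−8)/6)² = 0.111
te_B = (2 + 4·4 + 12)/6 = 30/6 = 5; σ²_B = ((12−2)/6)² = 2.778
te_C = (7 + 4·8 + 9)/6 = 48/6 = 8; σ²_C = ((9−7)/6)² = 0.111
te_D = (3 + 4·5 + 13)/6 = 36/6 = 6; σ²_D = ((13−3)/6)² = 2.778
te_E = (2 + 4·3 + 4)/6 = 18/6 = 3; σ²_E = ((4−2)/6)² = 0.111
te_F = (10 + 4·11 + 12)/6 = 66/6 = 11; σ²_F = ((12−10)/6)² = 0.111
te_G = (2 + 4·3 + 10)/6 = 24/6 = 4; σ²_G = ((10−2)/6)² = 1.778

Forward pass:
ES_A = 0; EF_A = 9
ES_B = 0; EF_B = 5
ES_C = 0; EF_C = 8
ES_D = max(EF_A=9, EF_C=8) = 9; EF_D = 9+6 = 15
ES_E = 15; EF_E = 15+3 = 18
ES_F = max(EF_B=5, EF_E=18) = 18; EF_F = 18+11 = 29
ES_G = max(EF_C=8, EF_F=29) = 29; EF_G = 29+4 = 33
Expected project duration μ = 33 hours. Critical path: A → D → E → F → G.

Variance along critical path = 0.111 + 2.778 + 0.111 + 0.111 + 1.778 = 4.889; σ = √4.889 = 2.211 hours.
Z = (30 − 33) / 2.211 = -1.357
P(T ≤ 30) = Φ(-1.357) ≈ 0.087

0.087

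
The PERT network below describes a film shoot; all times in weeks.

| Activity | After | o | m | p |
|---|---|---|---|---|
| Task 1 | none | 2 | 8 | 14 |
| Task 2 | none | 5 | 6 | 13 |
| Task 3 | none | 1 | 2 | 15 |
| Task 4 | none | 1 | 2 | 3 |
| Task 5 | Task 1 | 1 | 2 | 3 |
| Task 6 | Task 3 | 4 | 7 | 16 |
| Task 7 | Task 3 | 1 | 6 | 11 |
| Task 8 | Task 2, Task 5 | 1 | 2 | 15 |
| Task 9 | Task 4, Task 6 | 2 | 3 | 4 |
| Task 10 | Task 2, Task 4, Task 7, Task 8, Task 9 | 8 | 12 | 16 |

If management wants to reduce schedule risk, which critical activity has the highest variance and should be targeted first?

Task 3

te_Task 1 = (2 + 4·8 + 14)/6 = 48/6 = 8; σ²_Task 1 = ((14−2)/6)² = 4.000
te_Task 2 = (5 + 4·6 + 13)/6 = 42/6 = 7; σ²_Task 2 = ((13−5)/6)² = 1.778
te_Task 3 = (1 + 4·2 + 15)/6 = 24/6 = 4; σ²_Task 3 = ((15−1)/6)² = 5.444
te_Task 4 = (1 + 4·2 + 3)/6 = 12/6 = 2; σ²_Task 4 = ((3−1)/6)² = 0.111
te_Task 5 = (1 + 4·2 + 3)/6 = 12/6 = 2; σ²_Task 5 = ((3−1)/6)² = 0.111
te_Task 6 = (4 + 4·7 + 16)/6 = 48/6 = 8; σ²_Task 6 = ((16−4)/6)² = 4.000
te_Task 7 = (1 + 4·6 + 11)/6 = 36/6 = 6; σ²_Task 7 = ((11−1)/6)² = 2.778
te_Task 8 = (1 + 4·2 + 15)/6 = 24/6 = 4; σ²_Task 8 = ((15−1)/6)² = 5.444
te_Task 9 = (2 + 4·3 + 4)/6 = 18/6 = 3; σ²_Task 9 = ((4−2)/6)² = 0.111
te_Task 10 = (8 + 4·12 + 16)/6 = 72/6 = 12; σ²_Task 10 = ((16−8)/6)² = 1.778

Forward pass:
ES_Task 1 = 0; EF_Task 1 = 8
ES_Task 2 = 0; EF_Task 2 = 7
ES_Task 3 = 0; EF_Task 3 = 4
ES_Task 4 = 0; EF_Task 4 = 2
ES_Task 5 = 8; EF_Task 5 = 8+2 = 10
ES_Task 6 = 4; EF_Task 6 = 4+8 = 12
ES_Task 7 = 4; EF_Task 7 = 4+6 = 10
ES_Task 8 = max(EF_Task 2=7, EF_Task 5=10) = 10; EF_Task 8 = 10+4 = 14
ES_Task 9 = max(EF_Task 4=2, EF_Task 6=12) = 12; EF_Task 9 = 12+3 = 15
ES_Task 10 = max(EF_Task 2=7, EF_Task 4=2, EF_Task 7=10, EF_Task 8=14, EF_Task 9=15) = 15; EF_Task 10 = 15+12 = 27
Expected project duration μ = 27 weeks. Critical path: Task 3 → Task 6 → Task 9 → Task 10.

Variances on critical path: σ²_Task 3=5.444, σ²_Task 6=4.000, σ²_Task 9=0.111, σ²_Task 10=1.778.
Largest is σ²_Task 3 = 5.444.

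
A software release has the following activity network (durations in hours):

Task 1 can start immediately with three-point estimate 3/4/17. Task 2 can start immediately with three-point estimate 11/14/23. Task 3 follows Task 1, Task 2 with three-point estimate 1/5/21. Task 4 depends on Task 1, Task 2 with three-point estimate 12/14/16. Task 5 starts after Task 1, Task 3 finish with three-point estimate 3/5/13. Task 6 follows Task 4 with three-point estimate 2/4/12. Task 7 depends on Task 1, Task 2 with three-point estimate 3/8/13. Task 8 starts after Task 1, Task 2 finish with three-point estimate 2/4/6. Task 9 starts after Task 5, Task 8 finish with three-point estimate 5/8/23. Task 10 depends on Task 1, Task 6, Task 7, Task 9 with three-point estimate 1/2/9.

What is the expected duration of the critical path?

te_Task 1 = (3 + 4·4 + 17)/6 = 36/6 = 6
te_Task 2 = (11 + 4·14 + 23)/6 = 90/6 = 15
te_Task 3 = (1 + 4·5 + 21)/6 = 42/6 = 7
te_Task 4 = (12 + 4·14 + 16)/6 = 84/6 = 14
te_Task 5 = (3 + 4·5 + 13)/6 = 36/6 = 6
te_Task 6 = (2 + 4·4 + 12)/6 = 30/6 = 5
te_Task 7 = (3 + 4·8 + 13)/6 = 48/6 = 8
te_Task 8 = (2 + 4·4 + 6)/6 = 24/6 = 4
te_Task 9 = (5 + 4·8 + 23)/6 = 60/6 = 10
te_Task 10 = (1 + 4·2 + 9)/6 = 18/6 = 3

Forward pass:
ES_Task 1 = 0; EF_Task 1 = 6
ES_Task 2 = 0; EF_Task 2 = 15
ES_Task 3 = max(EF_Task 1=6, EF_Task 2=15) = 15; EF_Task 3 = 15+7 = 22
ES_Task 4 = max(EF_Task 1=6, EF_Task 2=15) = 15; EF_Task 4 = 15+14 = 29
ES_Task 5 = max(EF_Task 1=6, EF_Task 3=22) = 22; EF_Task 5 = 22+6 = 28
ES_Task 6 = 29; EF_Task 6 = 29+5 = 34
ES_Task 7 = max(EF_Task 1=6, EF_Task 2=15) = 15; EF_Task 7 = 15+8 = 23
ES_Task 8 = max(EF_Task 1=6, EF_Task 2=15) = 15; EF_Task 8 = 15+4 = 19
ES_Task 9 = max(EF_Task 5=28, EF_Task 8=19) = 28; EF_Task 9 = 28+10 = 38
ES_Task 10 = max(EF_Task 1=6, EF_Task 6=34, EF_Task 7=23, EF_Task 9=38) = 38; EF_Task 10 = 38+3 = 41
Expected project duration μ = 41 hours. Critical path: Task 2 → Task 3 → Task 5 → Task 9 → Task 10.

41 hours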